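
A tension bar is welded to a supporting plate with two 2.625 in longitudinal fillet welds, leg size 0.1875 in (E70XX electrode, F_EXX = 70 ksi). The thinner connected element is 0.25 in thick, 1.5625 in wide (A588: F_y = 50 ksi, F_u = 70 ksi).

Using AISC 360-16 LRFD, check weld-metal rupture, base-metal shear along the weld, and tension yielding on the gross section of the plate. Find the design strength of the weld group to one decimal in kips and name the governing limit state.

Weld metal: throat = 0.707×0.1875 = 0.13256 in, L = 2×2.625 = 5.25 in. φR_n = 0.75 × 0.6 × 70 × 0.13256 × 5.25 = 21.9 kips.
Base metal shear (0.25 in plate): yield φR_n = 1.0×0.6×50×0.25×5.25 = 39.4 kips; rupture φR_n = 0.75×0.6×70×0.25×5.25 = 41.3 kips; take 39.4 kips (yield).
Tension yield (gross): A_g = 1.5625×0.25 = 0.39063 in². φR_n = 0.90 × 50 × 0.39063 = 17.6 kips.
Governing: min(21.9, 39.4, 17.6) = 17.6 kips → gross-section yield.

17.6 kips (gross-section yield governs)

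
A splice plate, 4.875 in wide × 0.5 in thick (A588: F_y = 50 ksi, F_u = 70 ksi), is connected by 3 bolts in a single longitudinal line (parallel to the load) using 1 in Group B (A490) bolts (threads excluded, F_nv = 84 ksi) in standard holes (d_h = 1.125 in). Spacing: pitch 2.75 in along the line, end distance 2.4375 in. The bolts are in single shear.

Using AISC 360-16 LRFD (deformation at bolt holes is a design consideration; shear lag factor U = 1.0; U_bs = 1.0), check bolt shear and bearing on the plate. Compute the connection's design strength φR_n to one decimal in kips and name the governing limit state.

Bolt shear: A_b = π(1)²/4 = 0.7854 in². φR_n = 0.75 × 84 × 0.7854 × 3 × 1 = 148.4 kips.
Bearing (0.5 in plate, F_u = 70 ksi): end bolts L_c = 2.4375 − 1.125/2 = 1.875, R_n = min(1.2×1.875×0.5×70, 2.4×1×0.5×70) = 78.75 kips/bolt; interior L_c = 2.75 − 1.125 = 1.625, R_n = 68.25 kips/bolt. φR_n = 0.75 × (1×78.75 + 2×68.25) = 161.4 kips.
Governing: min(148.4, 161.4) = 148.4 kips → bolt shear.

148.4 kips (bolt shear governs)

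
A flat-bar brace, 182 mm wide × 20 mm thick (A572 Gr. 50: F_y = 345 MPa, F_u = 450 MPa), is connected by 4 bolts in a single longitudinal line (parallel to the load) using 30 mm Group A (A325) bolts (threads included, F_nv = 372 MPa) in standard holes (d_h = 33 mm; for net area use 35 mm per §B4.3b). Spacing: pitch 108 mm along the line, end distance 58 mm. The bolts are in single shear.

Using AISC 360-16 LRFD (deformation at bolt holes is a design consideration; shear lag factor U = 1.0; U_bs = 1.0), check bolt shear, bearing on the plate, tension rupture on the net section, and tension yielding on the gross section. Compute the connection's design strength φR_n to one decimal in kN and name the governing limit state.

788.9 kN (bolt shear governs)

Bolt shear: A_b = π(30)²/4 = 706.86 mm². φR_n = 0.75 × 372 × 706.86 × 4 × 1 = 788.9 kN.
Bearing (20 mm plate, F_u = 450 MPa): end bolts L_c = 58 − 33/2 = 41.5, R_n = min(1.2×41.5×20×450, 2.4×30×20×450) = 448.2 kN/bolt; interior L_c = 108 − 33 = 75, R_n = 648 kN/bolt. φR_n = 0.75 × (1×448.2 + 3×648) = 1794.2 kN.
Tension rupture (net): A_n = (182 − 1×35)×20 = 2940 mm² (U = 1.0, A_e = A_n). φR_n = 0.75 × 450 × 2940 = 992.3 kN.
Tension yield (gross): A_g = 182×20 = 3640 mm². φR_n = 0.90 × 345 × 3640 = 1130.2 kN.
Governing: min(788.9, 1794.2, 992.3, 1130.2) = 788.9 kN → bolt shear.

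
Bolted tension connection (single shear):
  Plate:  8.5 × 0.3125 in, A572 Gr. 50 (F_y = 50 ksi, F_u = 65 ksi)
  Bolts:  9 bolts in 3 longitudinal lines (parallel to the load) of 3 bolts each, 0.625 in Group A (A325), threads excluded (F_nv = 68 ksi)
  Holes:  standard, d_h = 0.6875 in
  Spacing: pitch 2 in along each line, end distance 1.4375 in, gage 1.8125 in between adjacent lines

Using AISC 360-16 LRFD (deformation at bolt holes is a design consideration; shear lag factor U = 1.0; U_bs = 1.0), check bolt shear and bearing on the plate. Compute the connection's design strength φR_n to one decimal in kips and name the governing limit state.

140.8 kips (bolt shear governs)

Bolt shear: A_b = π(0.625)²/4 = 0.3068 in². φR_n = 0.75 × 68 × 0.3068 × 9 × 1 = 140.8 kips.
Bearing (0.3125 in plate, F_u = 65 ksi): end bolts L_c = 1.4375 − 0.6875/2 = 1.09375, R_n = min(1.2×1.09375×0.3125×65, 2.4×0.625×0.3125×65) = 26.66 kips/bolt; interior L_c = 2 − 0.6875 = 1.3125, R_n = 30.469 kips/bolt. φR_n = 0.75 × (3×26.66 + 6×30.469) = 197.1 kips.
Governing: min(140.8, 197.1) = 140.8 kips → bolt shear.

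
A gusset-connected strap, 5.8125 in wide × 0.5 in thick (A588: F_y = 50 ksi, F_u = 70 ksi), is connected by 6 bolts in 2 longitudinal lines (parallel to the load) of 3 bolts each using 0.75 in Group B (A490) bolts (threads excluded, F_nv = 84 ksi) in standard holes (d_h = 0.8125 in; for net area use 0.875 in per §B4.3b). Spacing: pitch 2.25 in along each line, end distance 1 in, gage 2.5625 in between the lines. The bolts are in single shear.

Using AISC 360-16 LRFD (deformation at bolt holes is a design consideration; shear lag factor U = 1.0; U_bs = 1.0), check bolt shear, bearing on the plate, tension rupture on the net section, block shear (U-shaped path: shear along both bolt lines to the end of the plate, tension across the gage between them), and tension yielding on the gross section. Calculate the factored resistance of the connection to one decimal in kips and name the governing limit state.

Bolt shear: A_b = π(0.75)²/4 = 0.44179 in². φR_n = 0.75 × 84 × 0.44179 × 6 × 1 = 167.0 kips.
Bearing (0.5 in plate, F_u = 70 ksi): end bolts L_c = 1 − 0.8125/2 = 0.59375, R_n = min(1.2×0.59375×0.5×70, 2.4×0.75×0.5×70) = 24.938 kips/bolt; interior L_c = 2.25 − 0.8125 = 1.4375, R_n = 60.375 kips/bolt. φR_n = 0.75 × (2×24.938 + 4×60.375) = 218.5 kips.
Tension rupture (net): A_n = (5.8125 − 2×0.875)×0.5 = 2.0313 in² (U = 1.0, A_e = A_n). φR_n = 0.75 × 70 × 2.0313 = 106.6 kips.
Block shear: shear path 2×[1+2×2.25] = 2×5.5 in, A_gv = 5.5, A_nv = 2×(5.5 − 2.5×0.875)×0.5 = 3.3125 in²; tension across gage: (2.5625 − 1×0.875)×0.5 = 0.84375 in². R_n = min(0.6×70×3.3125, 0.6×50×5.5) + 1.0×70×0.84375 = min(139.13, 165) + 59.063 = 198.19 kips. φR_n = 0.75 × 198.19 = 148.6 kips.
Tension yield (gross): A_g = 5.8125×0.5 = 2.9063 in². φR_n = 0.90 × 50 × 2.9063 = 130.8 kips.
Governing: min(167.0, 218.5, 106.6, 148.6, 130.8) = 106.6 kips → net-section rupture.

106.6 kips (net-section rupture governs)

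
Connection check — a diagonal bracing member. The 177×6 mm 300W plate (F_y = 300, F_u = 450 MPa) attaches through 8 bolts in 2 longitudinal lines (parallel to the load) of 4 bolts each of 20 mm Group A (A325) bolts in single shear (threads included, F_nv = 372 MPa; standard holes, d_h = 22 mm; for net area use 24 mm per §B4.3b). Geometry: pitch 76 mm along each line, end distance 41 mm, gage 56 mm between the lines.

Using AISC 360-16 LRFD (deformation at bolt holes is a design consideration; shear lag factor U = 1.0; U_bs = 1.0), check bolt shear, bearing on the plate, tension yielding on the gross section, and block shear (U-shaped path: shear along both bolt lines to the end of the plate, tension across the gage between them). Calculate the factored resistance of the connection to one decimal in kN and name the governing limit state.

Bolt shear: A_b = π(20)²/4 = 314.16 mm². φR_n = 0.75 × 372 × 314.16 × 8 × 1 = 701.2 kN.
Bearing (6 mm plate, F_u = 450 MPa): end bolts L_c = 41 − 22/2 = 30, R_n = min(1.2×30×6×450, 2.4×20×6×450) = 97.2 kN/bolt; interior L_c = 76 − 22 = 54, R_n = 129.6 kN/bolt. φR_n = 0.75 × (2×97.2 + 6×129.6) = 729.0 kN.
Tension yield (gross): A_g = 177×6 = 1062 mm². φR_n = 0.90 × 300 × 1062 = 286.7 kN.
Block shear: shear path 2×[41+3×76] = 2×269 mm, A_gv = 3228, A_nv = 2×(269 − 3.5×24)×6 = 2220 mm²; tension across gage: (56 − 1×24)×6 = 192 mm². R_n = min(0.6×450×2220, 0.6×300×3228) + 1.0×450×192 = min(599.4, 581.04) + 86.4 = 667.44 kN. φR_n = 0.75 × 667.44 = 500.6 kN.
Governing: min(701.2, 729.0, 286.7, 500.6) = 286.7 kN → gross-section yield.

286.7 kN (gross-section yield governs)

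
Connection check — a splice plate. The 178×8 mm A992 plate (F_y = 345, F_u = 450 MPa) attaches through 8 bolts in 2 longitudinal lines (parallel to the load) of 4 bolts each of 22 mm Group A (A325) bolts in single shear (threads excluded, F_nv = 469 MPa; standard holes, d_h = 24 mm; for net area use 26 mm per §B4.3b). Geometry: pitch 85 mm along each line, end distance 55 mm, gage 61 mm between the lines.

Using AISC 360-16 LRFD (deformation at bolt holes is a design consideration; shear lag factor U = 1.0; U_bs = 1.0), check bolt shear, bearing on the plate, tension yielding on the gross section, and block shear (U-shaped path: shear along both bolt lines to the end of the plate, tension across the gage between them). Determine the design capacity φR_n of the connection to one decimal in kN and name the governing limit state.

Bolt shear: A_b = π(22)²/4 = 380.13 mm². φR_n = 0.75 × 469 × 380.13 × 8 × 1 = 1069.7 kN.
Bearing (8 mm plate, F_u = 450 MPa): end bolts L_c = 55 − 24/2 = 43, R_n = min(1.2×43×8×450, 2.4×22×8×450) = 185.76 kN/bolt; interior L_c = 85 − 24 = 61, R_n = 190.08 kN/bolt. φR_n = 0.75 × (2×185.76 + 6×190.08) = 1134.0 kN.
Tension yield (gross): A_g = 178×8 = 1424 mm². φR_n = 0.90 × 345 × 1424 = 442.2 kN.
Block shear: shear path 2×[55+3×85] = 2×310 mm, A_gv = 4960, A_nv = 2×(310 − 3.5×26)×8 = 3504 mm²; tension across gage: (61 − 1×26)×8 = 280 mm². R_n = min(0.6×450×3504, 0.6×345×4960) + 1.0×450×280 = min(946.08, 1026.7) + 126 = 1072.1 kN. φR_n = 0.75 × 1072.1 = 804.1 kN.
Governing: min(1069.7, 1134.0, 442.2, 804.1) = 442.2 kN → gross-section yield.

442.2 kN (gross-section yield governs)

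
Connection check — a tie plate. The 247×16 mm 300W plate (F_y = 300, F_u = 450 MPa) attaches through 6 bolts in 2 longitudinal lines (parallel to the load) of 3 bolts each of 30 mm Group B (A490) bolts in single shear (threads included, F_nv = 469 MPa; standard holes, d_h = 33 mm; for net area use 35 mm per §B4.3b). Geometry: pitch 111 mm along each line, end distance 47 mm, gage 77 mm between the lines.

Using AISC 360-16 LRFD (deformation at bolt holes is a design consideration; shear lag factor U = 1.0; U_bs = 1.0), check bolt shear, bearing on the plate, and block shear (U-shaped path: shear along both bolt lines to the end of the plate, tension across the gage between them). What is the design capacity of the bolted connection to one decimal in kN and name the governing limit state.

Bolt shear: A_b = π(30)²/4 = 706.86 mm². φR_n = 0.75 × 469 × 706.86 × 6 × 1 = 1491.8 kN.
Bearing (16 mm plate, F_u = 450 MPa): end bolts L_c = 47 − 33/2 = 30.5, R_n = min(1.2×30.5×16×450, 2.4×30×16×450) = 263.52 kN/bolt; interior L_c = 111 − 33 = 78, R_n = 518.4 kN/bolt. φR_n = 0.75 × (2×263.52 + 4×518.4) = 1950.5 kN.
Block shear: shear path 2×[47+2×111] = 2×269 mm, A_gv = 8608, A_nv = 2×(269 − 2.5×35)×16 = 5808 mm²; tension across gage: (77 − 1×35)×16 = 672 mm². R_n = min(0.6×450×5808, 0.6×300×8608) + 1.0×450×672 = min(1568.2, 1549.4) + 302.4 = 1851.8 kN. φR_n = 0.75 × 1851.8 = 1388.9 kN.
Governing: min(1491.8, 1950.5, 1388.9) = 1388.9 kN → block shear.

1388.9 kN (block shear governs)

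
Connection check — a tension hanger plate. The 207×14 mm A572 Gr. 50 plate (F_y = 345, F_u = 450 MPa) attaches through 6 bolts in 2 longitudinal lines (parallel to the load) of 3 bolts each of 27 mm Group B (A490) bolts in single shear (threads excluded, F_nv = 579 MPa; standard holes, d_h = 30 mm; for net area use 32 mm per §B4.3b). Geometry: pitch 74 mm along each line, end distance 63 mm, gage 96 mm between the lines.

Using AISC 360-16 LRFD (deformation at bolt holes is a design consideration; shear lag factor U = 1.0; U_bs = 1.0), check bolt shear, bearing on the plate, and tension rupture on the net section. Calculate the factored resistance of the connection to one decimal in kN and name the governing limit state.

Bolt shear: A_b = π(27)²/4 = 572.56 mm². φR_n = 0.75 × 579 × 572.56 × 6 × 1 = 1491.8 kN.
Bearing (14 mm plate, F_u = 450 MPa): end bolts L_c = 63 − 30/2 = 48, R_n = min(1.2×48×14×450, 2.4×27×14×450) = 362.88 kN/bolt; interior L_c = 74 − 30 = 44, R_n = 332.64 kN/bolt. φR_n = 0.75 × (2×362.88 + 4×332.64) = 1542.2 kN.
Tension rupture (net): A_n = (207 − 2×32)×14 = 2002 mm² (U = 1.0, A_e = A_n). φR_n = 0.75 × 450 × 2002 = 675.7 kN.
Governing: min(1491.8, 1542.2, 675.7) = 675.7 kN → net-section rupture.

675.7 kN (net-section rupture governs)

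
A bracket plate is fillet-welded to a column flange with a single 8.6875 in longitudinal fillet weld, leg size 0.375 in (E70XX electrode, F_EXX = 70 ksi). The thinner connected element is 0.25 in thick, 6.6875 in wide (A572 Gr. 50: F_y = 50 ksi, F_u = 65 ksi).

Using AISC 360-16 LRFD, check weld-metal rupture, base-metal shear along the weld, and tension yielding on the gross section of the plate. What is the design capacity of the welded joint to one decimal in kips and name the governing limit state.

63.5 kips (base-metal shear governs)

Weld metal: throat = 0.707×0.375 = 0.26513 in, L = 8.6875 in. φR_n = 0.75 × 0.6 × 70 × 0.26513 × 8.6875 = 72.6 kips.
Base metal shear (0.25 in plate): yield φR_n = 1.0×0.6×50×0.25×8.6875 = 65.2 kips; rupture φR_n = 0.75×0.6×65×0.25×8.6875 = 63.5 kips; take 63.5 kips (rupture).
Tension yield (gross): A_g = 6.6875×0.25 = 1.6719 in². φR_n = 0.90 × 50 × 1.6719 = 75.2 kips.
Governing: min(72.6, 63.5, 75.2) = 63.5 kips → base-metal shear.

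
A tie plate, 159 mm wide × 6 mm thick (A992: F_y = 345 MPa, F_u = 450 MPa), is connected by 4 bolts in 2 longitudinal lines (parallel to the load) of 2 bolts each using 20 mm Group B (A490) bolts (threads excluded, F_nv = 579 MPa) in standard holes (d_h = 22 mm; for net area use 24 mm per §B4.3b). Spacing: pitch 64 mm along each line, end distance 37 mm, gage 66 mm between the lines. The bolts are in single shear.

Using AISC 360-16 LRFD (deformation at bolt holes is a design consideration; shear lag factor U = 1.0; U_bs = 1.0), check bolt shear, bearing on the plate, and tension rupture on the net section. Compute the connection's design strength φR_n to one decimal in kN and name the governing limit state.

224.8 kN (net-section rupture governs)

Bolt shear: A_b = π(20)²/4 = 314.16 mm². φR_n = 0.75 × 579 × 314.16 × 4 × 1 = 545.7 kN.
Bearing (6 mm plate, F_u = 450 MPa): end bolts L_c = 37 − 22/2 = 26, R_n = min(1.2×26×6×450, 2.4×20×6×450) = 84.24 kN/bolt; interior L_c = 64 − 22 = 42, R_n = 129.6 kN/bolt. φR_n = 0.75 × (2×84.24 + 2×129.6) = 320.8 kN.
Tension rupture (net): A_n = (159 − 2×24)×6 = 666 mm² (U = 1.0, A_e = A_n). φR_n = 0.75 × 450 × 666 = 224.8 kN.
Governing: min(545.7, 320.8, 224.8) = 224.8 kN → net-section rupture.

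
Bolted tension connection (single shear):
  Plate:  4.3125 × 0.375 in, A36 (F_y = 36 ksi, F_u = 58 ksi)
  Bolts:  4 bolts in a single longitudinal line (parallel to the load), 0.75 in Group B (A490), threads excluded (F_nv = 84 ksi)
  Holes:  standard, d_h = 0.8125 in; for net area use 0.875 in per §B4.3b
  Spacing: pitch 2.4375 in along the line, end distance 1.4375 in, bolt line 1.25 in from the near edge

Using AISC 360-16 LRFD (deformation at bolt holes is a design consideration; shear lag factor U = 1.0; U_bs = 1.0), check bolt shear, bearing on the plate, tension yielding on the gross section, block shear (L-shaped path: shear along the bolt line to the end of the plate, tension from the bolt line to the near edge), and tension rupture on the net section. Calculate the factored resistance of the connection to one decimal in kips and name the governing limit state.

Bolt shear: A_b = π(0.75)²/4 = 0.44179 in². φR_n = 0.75 × 84 × 0.44179 × 4 × 1 = 111.3 kips.
Bearing (0.375 in plate, F_u = 58 ksi): end bolts L_c = 1.4375 − 0.8125/2 = 1.03125, R_n = min(1.2×1.03125×0.375×58, 2.4×0.75×0.375×58) = 26.916 kips/bolt; interior L_c = 2.4375 − 0.8125 = 1.625, R_n = 39.15 kips/bolt. φR_n = 0.75 × (1×26.916 + 3×39.15) = 108.3 kips.
Tension yield (gross): A_g = 4.3125×0.375 = 1.6172 in². φR_n = 0.90 × 36 × 1.6172 = 52.4 kips.
Block shear: shear path 1×[1.4375+3×2.4375] = 1×8.75 in, A_gv = 3.2813, A_nv = 1×(8.75 − 3.5×0.875)×0.375 = 2.1328 in²; tension to near edge: (1.25 − 0.5×0.875)×0.375 = 0.30469 in². R_n = min(0.6×58×2.1328, 0.6×36×3.2813) + 1.0×58×0.30469 = min(74.221, 70.876) + 17.672 = 88.548 kips. φR_n = 0.75 × 88.548 = 66.4 kips.
Tension rupture (net): A_n = (4.3125 − 1×0.875)×0.375 = 1.2891 in² (U = 1.0, A_e = A_n). φR_n = 0.75 × 58 × 1.2891 = 56.1 kips.
Governing: min(111.3, 108.3, 52.4, 66.4, 56.1) = 52.4 kips → gross-section yield.

52.4 kips (gross-section yield governs)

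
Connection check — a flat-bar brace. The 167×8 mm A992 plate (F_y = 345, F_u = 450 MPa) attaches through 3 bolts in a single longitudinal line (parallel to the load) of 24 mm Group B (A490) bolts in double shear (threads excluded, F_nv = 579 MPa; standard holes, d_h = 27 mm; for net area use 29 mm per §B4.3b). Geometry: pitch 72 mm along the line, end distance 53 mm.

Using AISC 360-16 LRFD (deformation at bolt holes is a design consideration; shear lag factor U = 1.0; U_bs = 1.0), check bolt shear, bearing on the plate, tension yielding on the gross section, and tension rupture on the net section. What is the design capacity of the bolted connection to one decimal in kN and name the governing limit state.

Bolt shear: A_b = π(24)²/4 = 452.39 mm². φR_n = 0.75 × 579 × 452.39 × 3 × 2 = 1178.7 kN.
Bearing (8 mm plate, F_u = 450 MPa): end bolts L_c = 53 − 27/2 = 39.5, R_n = min(1.2×39.5×8×450, 2.4×24×8×450) = 170.64 kN/bolt; interior L_c = 72 − 27 = 45, R_n = 194.4 kN/bolt. φR_n = 0.75 × (1×170.64 + 2×194.4) = 419.6 kN.
Tension yield (gross): A_g = 167×8 = 1336 mm². φR_n = 0.90 × 345 × 1336 = 414.8 kN.
Tension rupture (net): A_n = (167 − 1×29)×8 = 1104 mm² (U = 1.0, A_e = A_n). φR_n = 0.75 × 450 × 1104 = 372.6 kN.
Governing: min(1178.7, 419.6, 414.8, 372.6) = 372.6 kN → net-section rupture.

372.6 kN (net-section rupture governs)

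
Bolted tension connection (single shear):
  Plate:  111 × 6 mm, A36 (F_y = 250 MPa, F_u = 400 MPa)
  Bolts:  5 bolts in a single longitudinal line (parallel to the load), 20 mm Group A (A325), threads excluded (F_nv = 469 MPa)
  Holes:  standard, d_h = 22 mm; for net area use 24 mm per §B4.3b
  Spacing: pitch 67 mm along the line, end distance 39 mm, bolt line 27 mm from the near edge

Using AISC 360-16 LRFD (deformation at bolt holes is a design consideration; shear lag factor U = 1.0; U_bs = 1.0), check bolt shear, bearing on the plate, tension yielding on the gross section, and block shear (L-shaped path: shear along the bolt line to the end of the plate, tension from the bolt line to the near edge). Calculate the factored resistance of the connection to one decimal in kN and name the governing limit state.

Bolt shear: A_b = π(20)²/4 = 314.16 mm². φR_n = 0.75 × 469 × 314.16 × 5 × 1 = 552.5 kN.
Bearing (6 mm plate, F_u = 400 MPa): end bolts L_c = 39 − 22/2 = 28, R_n = min(1.2×28×6×400, 2.4×20×6×400) = 80.64 kN/bolt; interior L_c = 67 − 22 = 45, R_n = 115.2 kN/bolt. φR_n = 0.75 × (1×80.64 + 4×115.2) = 406.1 kN.
Tension yield (gross): A_g = 111×6 = 666 mm². φR_n = 0.90 × 250 × 666 = 149.9 kN.
Block shear: shear path 1×[39+4×67] = 1×307 mm, A_gv = 1842, A_nv = 1×(307 − 4.5×24)×6 = 1194 mm²; tension to near edge: (27 − 0.5×24)×6 = 90 mm². R_n = min(0.6×400×1194, 0.6×250×1842) + 1.0×400×90 = min(286.56, 276.3) + 36 = 312.3 kN. φR_n = 0.75 × 312.3 = 234.2 kN.
Governing: min(552.5, 406.1, 149.9, 234.2) = 149.9 kN → gross-section yield.

149.9 kN (gross-section yield governs)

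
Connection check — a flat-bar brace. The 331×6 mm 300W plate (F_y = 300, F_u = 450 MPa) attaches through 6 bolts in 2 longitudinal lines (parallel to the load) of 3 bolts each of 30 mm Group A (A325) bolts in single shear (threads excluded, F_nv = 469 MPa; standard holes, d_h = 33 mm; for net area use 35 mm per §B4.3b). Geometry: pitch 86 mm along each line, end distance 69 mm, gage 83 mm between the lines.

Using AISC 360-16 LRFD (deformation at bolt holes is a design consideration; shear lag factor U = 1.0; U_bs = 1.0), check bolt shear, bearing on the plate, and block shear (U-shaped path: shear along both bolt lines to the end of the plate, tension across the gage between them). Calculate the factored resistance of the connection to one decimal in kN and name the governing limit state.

470.2 kN (block shear governs)

Bolt shear: A_b = π(30)²/4 = 706.86 mm². φR_n = 0.75 × 469 × 706.86 × 6 × 1 = 1491.8 kN.
Bearing (6 mm plate, F_u = 450 MPa): end bolts L_c = 69 − 33/2 = 52.5, R_n = min(1.2×52.5×6×450, 2.4×30×6×450) = 170.1 kN/bolt; interior L_c = 86 − 33 = 53, R_n = 171.72 kN/bolt. φR_n = 0.75 × (2×170.1 + 4×171.72) = 770.3 kN.
Block shear: shear path 2×[69+2×86] = 2×241 mm, A_gv = 2892, A_nv = 2×(241 − 2.5×35)×6 = 1842 mm²; tension across gage: (83 − 1×35)×6 = 288 mm². R_n = min(0.6×450×1842, 0.6×300×2892) + 1.0×450×288 = min(497.34, 520.56) + 129.6 = 626.94 kN. φR_n = 0.75 × 626.94 = 470.2 kN.
Governing: min(1491.8, 770.3, 470.2) = 470.2 kN → block shear.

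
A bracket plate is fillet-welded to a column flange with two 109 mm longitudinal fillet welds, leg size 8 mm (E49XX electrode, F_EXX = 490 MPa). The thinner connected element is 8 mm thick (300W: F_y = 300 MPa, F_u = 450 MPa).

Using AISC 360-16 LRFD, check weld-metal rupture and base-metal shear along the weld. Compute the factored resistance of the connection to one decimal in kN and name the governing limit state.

271.9 kN (weld metal governs)

Weld metal: throat = 0.707×8 = 5.656 mm, L = 2×109 = 218 mm. φR_n = 0.75 × 0.6 × 490 × 5.656 × 218 = 271.9 kN.
Base metal shear (8 mm plate): yield φR_n = 1.0×0.6×300×8×218 = 313.9 kN; rupture φR_n = 0.75×0.6×450×8×218 = 353.2 kN; take 313.9 kN (yield).
Governing: min(271.9, 313.9) = 271.9 kN → weld metal.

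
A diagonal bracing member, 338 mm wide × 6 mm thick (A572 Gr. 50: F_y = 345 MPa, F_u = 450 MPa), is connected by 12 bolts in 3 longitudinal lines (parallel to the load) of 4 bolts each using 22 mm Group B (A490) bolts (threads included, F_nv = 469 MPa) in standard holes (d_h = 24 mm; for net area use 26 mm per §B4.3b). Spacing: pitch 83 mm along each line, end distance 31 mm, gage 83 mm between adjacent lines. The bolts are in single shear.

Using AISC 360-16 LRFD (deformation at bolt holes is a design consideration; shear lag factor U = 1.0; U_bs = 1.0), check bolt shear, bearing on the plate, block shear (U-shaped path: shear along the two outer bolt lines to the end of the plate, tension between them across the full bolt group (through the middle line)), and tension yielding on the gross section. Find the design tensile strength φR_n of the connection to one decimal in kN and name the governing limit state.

629.7 kN (gross-section yield governs)

Bolt shear: A_b = π(22)²/4 = 380.13 mm². φR_n = 0.75 × 469 × 380.13 × 12 × 1 = 1604.5 kN.
Bearing (6 mm plate, F_u = 450 MPa): end bolts L_c = 31 − 24/2 = 19, R_n = min(1.2×19×6×450, 2.4×22×6×450) = 61.56 kN/bolt; interior L_c = 83 − 24 = 59, R_n = 142.56 kN/bolt. φR_n = 0.75 × (3×61.56 + 9×142.56) = 1100.8 kN.
Block shear: shear path 2×[31+3×83] = 2×280 mm, A_gv = 3360, A_nv = 2×(280 − 3.5×26)×6 = 2268 mm²; tension across gage: (166 − 2×26)×6 = 684 mm². R_n = min(0.6×450×2268, 0.6×345×3360) + 1.0×450×684 = min(612.36, 695.52) + 307.8 = 920.16 kN. φR_n = 0.75 × 920.16 = 690.1 kN.
Tension yield (gross): A_g = 338×6 = 2028 mm². φR_n = 0.90 × 345 × 2028 = 629.7 kN.
Governing: min(1604.5, 1100.8, 690.1, 629.7) = 629.7 kN → gross-section yield.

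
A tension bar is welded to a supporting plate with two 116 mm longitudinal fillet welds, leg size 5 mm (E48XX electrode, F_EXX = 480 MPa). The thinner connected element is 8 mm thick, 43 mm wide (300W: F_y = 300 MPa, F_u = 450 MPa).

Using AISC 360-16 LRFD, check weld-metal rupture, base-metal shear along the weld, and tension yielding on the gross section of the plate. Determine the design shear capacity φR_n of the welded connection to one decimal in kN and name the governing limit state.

Weld metal: throat = 0.707×5 = 3.535 mm, L = 2×116 = 232 mm. φR_n = 0.75 × 0.6 × 480 × 3.535 × 232 = 177.1 kN.
Base metal shear (8 mm plate): yield φR_n = 1.0×0.6×300×8×232 = 334.1 kN; rupture φR_n = 0.75×0.6×450×8×232 = 375.8 kN; take 334.1 kN (yield).
Tension yield (gross): A_g = 43×8 = 344 mm². φR_n = 0.90 × 300 × 344 = 92.9 kN.
Governing: min(177.1, 334.1, 92.9) = 92.9 kN → gross-section yield.

92.9 kN (gross-section yield governs)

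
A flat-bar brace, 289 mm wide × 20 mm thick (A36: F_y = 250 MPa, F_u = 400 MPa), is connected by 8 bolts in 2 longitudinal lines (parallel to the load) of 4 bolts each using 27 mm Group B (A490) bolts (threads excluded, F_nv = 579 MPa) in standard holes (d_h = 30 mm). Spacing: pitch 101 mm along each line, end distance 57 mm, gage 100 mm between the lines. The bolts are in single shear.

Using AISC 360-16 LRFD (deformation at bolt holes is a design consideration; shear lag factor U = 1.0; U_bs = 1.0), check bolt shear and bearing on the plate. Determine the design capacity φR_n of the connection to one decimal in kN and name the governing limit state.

Bolt shear: A_b = π(27)²/4 = 572.56 mm². φR_n = 0.75 × 579 × 572.56 × 8 × 1 = 1989.1 kN.
Bearing (20 mm plate, F_u = 400 MPa): end bolts L_c = 57 − 30/2 = 42, R_n = min(1.2×42×20×400, 2.4×27×20×400) = 403.2 kN/bolt; interior L_c = 101 − 30 = 71, R_n = 518.4 kN/bolt. φR_n = 0.75 × (2×403.2 + 6×518.4) = 2937.6 kN.
Governing: min(1989.1, 2937.6) = 1989.1 kN → bolt shear.

1989.1 kN (bolt shear governs)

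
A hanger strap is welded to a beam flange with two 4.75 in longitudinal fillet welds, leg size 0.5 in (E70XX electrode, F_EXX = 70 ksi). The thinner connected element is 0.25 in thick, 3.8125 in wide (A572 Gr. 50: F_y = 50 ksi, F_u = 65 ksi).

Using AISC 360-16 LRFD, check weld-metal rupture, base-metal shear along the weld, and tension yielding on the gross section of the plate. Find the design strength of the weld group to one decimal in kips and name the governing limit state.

Weld metal: throat = 0.707×0.5 = 0.3535 in, L = 2×4.75 = 9.5 in. φR_n = 0.75 × 0.6 × 70 × 0.3535 × 9.5 = 105.8 kips.
Base metal shear (0.25 in plate): yield φR_n = 1.0×0.6×50×0.25×9.5 = 71.3 kips; rupture φR_n = 0.75×0.6×65×0.25×9.5 = 69.5 kips; take 69.5 kips (rupture).
Tension yield (gross): A_g = 3.8125×0.25 = 0.95313 in². φR_n = 0.90 × 50 × 0.95313 = 42.9 kips.
Governing: min(105.8, 69.5, 42.9) = 42.9 kips → gross-section yield.

42.9 kips (gross-section yield governs)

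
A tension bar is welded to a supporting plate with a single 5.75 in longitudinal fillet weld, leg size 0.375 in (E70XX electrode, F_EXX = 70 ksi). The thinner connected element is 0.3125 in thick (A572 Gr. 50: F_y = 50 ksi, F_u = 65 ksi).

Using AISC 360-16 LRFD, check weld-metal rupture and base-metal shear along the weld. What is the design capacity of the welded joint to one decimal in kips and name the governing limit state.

48.0 kips (weld metal governs)

Weld metal: throat = 0.707×0.375 = 0.26513 in, L = 5.75 in. φR_n = 0.75 × 0.6 × 70 × 0.26513 × 5.75 = 48.0 kips.
Base metal shear (0.3125 in plate): yield φR_n = 1.0×0.6×50×0.3125×5.75 = 53.9 kips; rupture φR_n = 0.75×0.6×65×0.3125×5.75 = 52.6 kips; take 52.6 kips (rupture).
Governing: min(48.0, 52.6) = 48.0 kips → weld metal.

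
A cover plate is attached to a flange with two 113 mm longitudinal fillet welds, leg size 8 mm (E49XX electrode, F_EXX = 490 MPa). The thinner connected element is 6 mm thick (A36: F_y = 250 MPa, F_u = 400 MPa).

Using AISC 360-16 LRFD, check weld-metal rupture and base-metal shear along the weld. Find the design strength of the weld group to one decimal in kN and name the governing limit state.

Weld metal: throat = 0.707×8 = 5.656 mm, L = 2×113 = 226 mm. φR_n = 0.75 × 0.6 × 490 × 5.656 × 226 = 281.9 kN.
Base metal shear (6 mm plate): yield φR_n = 1.0×0.6×250×6×226 = 203.4 kN; rupture φR_n = 0.75×0.6×400×6×226 = 244.1 kN; take 203.4 kN (yield).
Governing: min(281.9, 203.4) = 203.4 kN → base-metal shear.

203.4 kN (base-metal shear governs)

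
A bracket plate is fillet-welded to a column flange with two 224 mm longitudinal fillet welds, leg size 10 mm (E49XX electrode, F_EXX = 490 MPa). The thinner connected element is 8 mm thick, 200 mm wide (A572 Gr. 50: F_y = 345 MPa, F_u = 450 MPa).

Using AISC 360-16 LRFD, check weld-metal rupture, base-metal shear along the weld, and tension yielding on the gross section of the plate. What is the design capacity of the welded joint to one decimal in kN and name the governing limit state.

Weld metal: throat = 0.707×10 = 7.07 mm, L = 2×224 = 448 mm. φR_n = 0.75 × 0.6 × 490 × 7.07 × 448 = 698.4 kN.
Base metal shear (8 mm plate): yield φR_n = 1.0×0.6×345×8×448 = 741.9 kN; rupture φR_n = 0.75×0.6×450×8×448 = 725.8 kN; take 725.8 kN (rupture).
Tension yield (gross): A_g = 200×8 = 1600 mm². φR_n = 0.90 × 345 × 1600 = 496.8 kN.
Governing: min(698.4, 725.8, 496.8) = 496.8 kN → gross-section yield.

496.8 kN (gross-section yield governs)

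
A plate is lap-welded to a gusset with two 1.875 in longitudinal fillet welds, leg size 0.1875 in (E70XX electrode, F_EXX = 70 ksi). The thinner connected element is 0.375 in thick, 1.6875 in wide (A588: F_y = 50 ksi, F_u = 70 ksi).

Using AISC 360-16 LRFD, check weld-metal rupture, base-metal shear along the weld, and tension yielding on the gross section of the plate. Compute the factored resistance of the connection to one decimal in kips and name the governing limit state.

Weld metal: throat = 0.707×0.1875 = 0.13256 in, L = 2×1.875 = 3.75 in. φR_n = 0.75 × 0.6 × 70 × 0.13256 × 3.75 = 15.7 kips.
Base metal shear (0.375 in plate): yield φR_n = 1.0×0.6×50×0.375×3.75 = 42.2 kips; rupture φR_n = 0.75×0.6×70×0.375×3.75 = 44.3 kips; take 42.2 kips (yield).
Tension yield (gross): A_g = 1.6875×0.375 = 0.63281 in². φR_n = 0.90 × 50 × 0.63281 = 28.5 kips.
Governing: min(15.7, 42.2, 28.5) = 15.7 kips → weld metal.

15.7 kips (weld metal governs)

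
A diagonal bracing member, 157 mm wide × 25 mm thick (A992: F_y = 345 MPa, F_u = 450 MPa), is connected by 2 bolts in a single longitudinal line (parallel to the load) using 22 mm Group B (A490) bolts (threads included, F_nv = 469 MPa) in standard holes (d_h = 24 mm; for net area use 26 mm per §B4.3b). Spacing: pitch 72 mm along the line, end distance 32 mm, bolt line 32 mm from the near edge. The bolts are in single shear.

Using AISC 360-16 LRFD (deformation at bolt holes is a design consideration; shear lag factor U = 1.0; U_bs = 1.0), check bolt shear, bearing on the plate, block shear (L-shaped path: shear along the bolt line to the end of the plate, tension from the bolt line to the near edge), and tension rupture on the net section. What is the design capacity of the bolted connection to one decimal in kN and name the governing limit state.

267.4 kN (bolt shear governs)

Bolt shear: A_b = π(22)²/4 = 380.13 mm². φR_n = 0.75 × 469 × 380.13 × 2 × 1 = 267.4 kN.
Bearing (25 mm plate, F_u = 450 MPa): end bolts L_c = 32 − 24/2 = 20, R_n = min(1.2×20×25×450, 2.4×22×25×450) = 270 kN/bolt; interior L_c = 72 − 24 = 48, R_n = 594 kN/bolt. φR_n = 0.75 × (1×270 + 1×594) = 648.0 kN.
Block shear: shear path 1×[32+1×72] = 1×104 mm, A_gv = 2600, A_nv = 1×(104 − 1.5×26)×25 = 1625 mm²; tension to near edge: (32 − 0.5×26)×25 = 475 mm². R_n = min(0.6×450×1625, 0.6×345×2600) + 1.0×450×475 = min(438.75, 538.2) + 213.75 = 652.5 kN. φR_n = 0.75 × 652.5 = 489.4 kN.
Tension rupture (net): A_n = (157 − 1×26)×25 = 3275 mm² (U = 1.0, A_e = A_n). φR_n = 0.75 × 450 × 3275 = 1105.3 kN.
Governing: min(267.4, 648.0, 489.4, 1105.3) = 267.4 kN → bolt shear.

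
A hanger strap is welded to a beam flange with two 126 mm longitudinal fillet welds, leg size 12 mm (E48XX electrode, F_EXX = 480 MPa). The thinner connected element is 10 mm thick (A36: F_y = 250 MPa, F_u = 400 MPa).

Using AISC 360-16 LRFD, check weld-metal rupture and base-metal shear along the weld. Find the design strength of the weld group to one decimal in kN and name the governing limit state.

Weld metal: throat = 0.707×12 = 8.484 mm, L = 2×126 = 252 mm. φR_n = 0.75 × 0.6 × 480 × 8.484 × 252 = 461.8 kN.
Base metal shear (10 mm plate): yield φR_n = 1.0×0.6×250×10×252 = 378.0 kN; rupture φR_n = 0.75×0.6×400×10×252 = 453.6 kN; take 378.0 kN (yield).
Governing: min(461.8, 378.0) = 378.0 kN → base-metal shear.

378.0 kN (base-metal shear governs)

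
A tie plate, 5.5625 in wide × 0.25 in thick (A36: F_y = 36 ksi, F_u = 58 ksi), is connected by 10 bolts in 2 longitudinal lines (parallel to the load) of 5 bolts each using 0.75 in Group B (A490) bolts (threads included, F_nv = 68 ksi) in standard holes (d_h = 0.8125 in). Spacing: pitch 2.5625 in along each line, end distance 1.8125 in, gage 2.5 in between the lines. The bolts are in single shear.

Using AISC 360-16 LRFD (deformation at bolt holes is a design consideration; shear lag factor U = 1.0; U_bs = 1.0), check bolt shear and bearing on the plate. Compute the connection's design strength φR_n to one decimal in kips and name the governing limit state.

193.3 kips (bearing governs)

Bolt shear: A_b = π(0.75)²/4 = 0.44179 in². φR_n = 0.75 × 68 × 0.44179 × 10 × 1 = 225.3 kips.
Bearing (0.25 in plate, F_u = 58 ksi): end bolts L_c = 1.8125 − 0.8125/2 = 1.40625, R_n = min(1.2×1.40625×0.25×58, 2.4×0.75×0.25×58) = 24.469 kips/bolt; interior L_c = 2.5625 − 0.8125 = 1.75, R_n = 26.1 kips/bolt. φR_n = 0.75 × (2×24.469 + 8×26.1) = 193.3 kips.
Governing: min(225.3, 193.3) = 193.3 kips → bearing.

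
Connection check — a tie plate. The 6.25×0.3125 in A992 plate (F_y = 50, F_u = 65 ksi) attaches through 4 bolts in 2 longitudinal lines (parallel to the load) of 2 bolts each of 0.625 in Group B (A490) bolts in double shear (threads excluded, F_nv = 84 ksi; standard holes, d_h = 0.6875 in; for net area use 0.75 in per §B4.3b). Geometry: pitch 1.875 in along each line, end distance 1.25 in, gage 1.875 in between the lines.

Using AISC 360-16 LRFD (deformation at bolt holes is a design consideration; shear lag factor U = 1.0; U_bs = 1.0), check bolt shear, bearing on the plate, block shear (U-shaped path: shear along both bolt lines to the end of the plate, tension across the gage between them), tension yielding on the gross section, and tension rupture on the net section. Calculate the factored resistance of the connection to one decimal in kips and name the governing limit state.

Bolt shear: A_b = π(0.625)²/4 = 0.3068 in². φR_n = 0.75 × 84 × 0.3068 × 4 × 2 = 154.6 kips.
Bearing (0.3125 in plate, F_u = 65 ksi): end bolts L_c = 1.25 − 0.6875/2 = 0.90625, R_n = min(1.2×0.90625×0.3125×65, 2.4×0.625×0.3125×65) = 22.09 kips/bolt; interior L_c = 1.875 − 0.6875 = 1.1875, R_n = 28.945 kips/bolt. φR_n = 0.75 × (2×22.09 + 2×28.945) = 76.6 kips.
Block shear: shear path 2×[1.25+1×1.875] = 2×3.125 in, A_gv = 1.9531, A_nv = 2×(3.125 − 1.5×0.75)×0.3125 = 1.25 in²; tension across gage: (1.875 − 1×0.75)×0.3125 = 0.35156 in². R_n = min(0.6×65×1.25, 0.6×50×1.9531) + 1.0×65×0.35156 = min(48.75, 58.593) + 22.851 = 71.601 kips. φR_n = 0.75 × 71.601 = 53.7 kips.
Tension yield (gross): A_g = 6.25×0.3125 = 1.9531 in². φR_n = 0.90 × 50 × 1.9531 = 87.9 kips.
Tension rupture (net): A_n = (6.25 − 2×0.75)×0.3125 = 1.4844 in² (U = 1.0, A_e = A_n). φR_n = 0.75 × 65 × 1.4844 = 72.4 kips.
Governing: min(154.6, 76.6, 53.7, 87.9, 72.4) = 53.7 kips → block shear.

53.7 kips (block shear governs)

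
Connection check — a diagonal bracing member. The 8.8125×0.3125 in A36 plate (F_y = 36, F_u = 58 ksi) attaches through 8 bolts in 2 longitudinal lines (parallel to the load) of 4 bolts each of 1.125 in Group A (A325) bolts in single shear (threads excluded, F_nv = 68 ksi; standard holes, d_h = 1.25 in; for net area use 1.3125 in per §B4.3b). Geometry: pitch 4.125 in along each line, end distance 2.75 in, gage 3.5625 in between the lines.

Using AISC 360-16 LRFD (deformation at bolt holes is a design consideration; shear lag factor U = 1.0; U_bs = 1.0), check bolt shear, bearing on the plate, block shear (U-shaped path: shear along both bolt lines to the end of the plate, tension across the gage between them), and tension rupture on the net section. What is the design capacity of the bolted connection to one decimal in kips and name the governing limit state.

Bolt shear: A_b = π(1.125)²/4 = 0.99402 in². φR_n = 0.75 × 68 × 0.99402 × 8 × 1 = 405.6 kips.
Bearing (0.3125 in plate, F_u = 58 ksi): end bolts L_c = 2.75 − 1.25/2 = 2.125, R_n = min(1.2×2.125×0.3125×58, 2.4×1.125×0.3125×58) = 46.219 kips/bolt; interior L_c = 4.125 − 1.25 = 2.875, R_n = 48.938 kips/bolt. φR_n = 0.75 × (2×46.219 + 6×48.938) = 289.5 kips.
Block shear: shear path 2×[2.75+3×4.125] = 2×15.125 in, A_gv = 9.4531, A_nv = 2×(15.125 − 3.5×1.3125)×0.3125 = 6.582 in²; tension across gage: (3.5625 − 1×1.3125)×0.3125 = 0.70313 in². R_n = min(0.6×58×6.582, 0.6×36×9.4531) + 1.0×58×0.70313 = min(229.05, 204.19) + 40.782 = 244.97 kips. φR_n = 0.75 × 244.97 = 183.7 kips.
Tension rupture (net): A_n = (8.8125 − 2×1.3125)×0.3125 = 1.9336 in² (U = 1.0, A_e = A_n). φR_n = 0.75 × 58 × 1.9336 = 84.1 kips.
Governing: min(405.6, 289.5, 183.7, 84.1) = 84.1 kips → net-section rupture.

84.1 kips (net-section rupture governs)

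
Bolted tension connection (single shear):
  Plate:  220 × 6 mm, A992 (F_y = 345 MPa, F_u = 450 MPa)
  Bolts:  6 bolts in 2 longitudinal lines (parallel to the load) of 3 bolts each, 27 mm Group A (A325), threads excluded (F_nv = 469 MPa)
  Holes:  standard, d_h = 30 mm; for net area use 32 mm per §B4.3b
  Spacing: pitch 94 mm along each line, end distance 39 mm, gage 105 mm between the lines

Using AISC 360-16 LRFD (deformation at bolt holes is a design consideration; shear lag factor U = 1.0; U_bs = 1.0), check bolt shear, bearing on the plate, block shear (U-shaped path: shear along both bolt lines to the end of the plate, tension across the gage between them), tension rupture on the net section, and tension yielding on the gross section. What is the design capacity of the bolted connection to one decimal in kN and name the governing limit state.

Bolt shear: A_b = π(27)²/4 = 572.56 mm². φR_n = 0.75 × 469 × 572.56 × 6 × 1 = 1208.4 kN.
Bearing (6 mm plate, F_u = 450 MPa): end bolts L_c = 39 − 30/2 = 24, R_n = min(1.2×24×6×450, 2.4×27×6×450) = 77.76 kN/bolt; interior L_c = 94 − 30 = 64, R_n = 174.96 kN/bolt. φR_n = 0.75 × (2×77.76 + 4×174.96) = 641.5 kN.
Block shear: shear path 2×[39+2×94] = 2×227 mm, A_gv = 2724, A_nv = 2×(227 − 2.5×32)×6 = 1764 mm²; tension across gage: (105 − 1×32)×6 = 438 mm². R_n = min(0.6×450×1764, 0.6×345×2724) + 1.0×450×438 = min(476.28, 563.87) + 197.1 = 673.38 kN. φR_n = 0.75 × 673.38 = 505.0 kN.
Tension rupture (net): A_n = (220 − 2×32)×6 = 936 mm² (U = 1.0, A_e = A_n). φR_n = 0.75 × 450 × 936 = 315.9 kN.
Tension yield (gross): A_g = 220×6 = 1320 mm². φR_n = 0.90 × 345 × 1320 = 409.9 kN.
Governing: min(1208.4, 641.5, 505.0, 315.9, 409.9) = 315.9 kN → net-section rupture.

315.9 kN (net-section rupture governs)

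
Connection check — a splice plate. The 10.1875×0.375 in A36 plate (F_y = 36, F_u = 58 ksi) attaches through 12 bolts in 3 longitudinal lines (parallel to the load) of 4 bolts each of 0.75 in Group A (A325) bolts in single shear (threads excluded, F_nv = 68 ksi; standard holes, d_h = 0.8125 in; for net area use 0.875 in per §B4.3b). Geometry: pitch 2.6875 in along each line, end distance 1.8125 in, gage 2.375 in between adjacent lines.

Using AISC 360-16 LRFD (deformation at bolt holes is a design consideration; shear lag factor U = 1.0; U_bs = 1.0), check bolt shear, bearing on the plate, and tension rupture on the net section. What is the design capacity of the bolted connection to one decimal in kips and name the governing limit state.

123.4 kips (net-section rupture governs)

Bolt shear: A_b = π(0.75)²/4 = 0.44179 in². φR_n = 0.75 × 68 × 0.44179 × 12 × 1 = 270.4 kips.
Bearing (0.375 in plate, F_u = 58 ksi): end bolts L_c = 1.8125 − 0.8125/2 = 1.40625, R_n = min(1.2×1.40625×0.375×58, 2.4×0.75×0.375×58) = 36.703 kips/bolt; interior L_c = 2.6875 − 0.8125 = 1.875, R_n = 39.15 kips/bolt. φR_n = 0.75 × (3×36.703 + 9×39.15) = 346.8 kips.
Tension rupture (net): A_n = (10.1875 − 3×0.875)×0.375 = 2.8359 in² (U = 1.0, A_e = A_n). φR_n = 0.75 × 58 × 2.8359 = 123.4 kips.
Governing: min(270.4, 346.8, 123.4) = 123.4 kips → net-section rupture.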